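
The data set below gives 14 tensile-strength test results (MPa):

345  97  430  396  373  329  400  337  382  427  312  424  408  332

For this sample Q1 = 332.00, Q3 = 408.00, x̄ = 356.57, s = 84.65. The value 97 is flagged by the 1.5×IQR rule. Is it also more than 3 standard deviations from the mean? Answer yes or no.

yes

z = (97 − 356.57) / 84.65 = -3.07.
|z| = 3.07 > 3.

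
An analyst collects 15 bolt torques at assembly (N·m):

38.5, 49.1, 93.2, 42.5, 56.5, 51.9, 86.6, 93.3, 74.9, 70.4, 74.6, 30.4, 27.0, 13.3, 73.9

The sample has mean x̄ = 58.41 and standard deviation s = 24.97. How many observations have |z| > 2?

0

Cutoffs: x̄ ± 2s = [8.47, 108.35].
Every value lies within the cutoffs.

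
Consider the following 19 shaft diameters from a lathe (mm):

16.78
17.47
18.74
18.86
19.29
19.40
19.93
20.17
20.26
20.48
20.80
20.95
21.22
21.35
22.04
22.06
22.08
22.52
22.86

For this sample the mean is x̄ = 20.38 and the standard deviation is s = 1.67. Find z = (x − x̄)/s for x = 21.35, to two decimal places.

z = (21.35 − 20.38) / 1.67 = 0.58.

0.58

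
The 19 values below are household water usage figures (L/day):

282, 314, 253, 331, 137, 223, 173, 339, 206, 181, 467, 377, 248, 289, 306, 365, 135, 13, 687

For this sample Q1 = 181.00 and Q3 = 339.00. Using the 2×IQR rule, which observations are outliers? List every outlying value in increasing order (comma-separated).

687

IQR = Q3 − Q1 = 339.00 − 181.00 = 158.00.
Lower fence = Q1 − 2·IQR = 181.00 − 316.00 = -135.00.
Upper fence = Q3 + 2·IQR = 339.00 + 316.00 = 655.00.
687 > 655.00 → outlier.
All remaining values lie within [-135.00, 655.00].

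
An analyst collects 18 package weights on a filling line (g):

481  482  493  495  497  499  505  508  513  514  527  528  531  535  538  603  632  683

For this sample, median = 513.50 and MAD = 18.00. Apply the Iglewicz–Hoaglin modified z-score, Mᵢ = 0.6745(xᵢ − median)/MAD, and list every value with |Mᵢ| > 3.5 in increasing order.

632, 683

|Mᵢ| > 3.5 ⇔ |xᵢ − 513.50| > 3.5·18.00/0.6745 = 93.40.
So outliers lie outside [420.10, 606.90].
632: M = 4.44 → outlier.
683: M = 6.35 → outlier.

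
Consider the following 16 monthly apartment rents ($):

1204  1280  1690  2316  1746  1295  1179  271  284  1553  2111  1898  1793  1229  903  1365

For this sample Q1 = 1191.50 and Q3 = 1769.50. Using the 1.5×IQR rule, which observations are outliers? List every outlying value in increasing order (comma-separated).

271, 284

IQR = Q3 − Q1 = 1769.50 − 1191.50 = 578.00.
Lower fence = Q1 − 1.5·IQR = 1191.50 − 867.00 = 324.50.
Upper fence = Q3 + 1.5·IQR = 1769.50 + 867.00 = 2636.50.
271 < 324.50 → outlier.
284 < 324.50 → outlier.
All remaining values lie within [324.50, 2636.50].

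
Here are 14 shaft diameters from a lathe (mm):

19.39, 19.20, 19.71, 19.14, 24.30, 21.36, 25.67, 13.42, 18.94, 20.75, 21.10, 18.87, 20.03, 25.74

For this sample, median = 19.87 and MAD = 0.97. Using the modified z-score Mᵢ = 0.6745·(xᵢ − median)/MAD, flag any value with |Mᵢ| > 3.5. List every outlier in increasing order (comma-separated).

|Mᵢ| > 3.5 ⇔ |xᵢ − 19.87| > 3.5·0.97/0.6745 = 5.03.
So outliers lie outside [14.84, 24.90].
13.42: M = -4.49 → outlier.
25.67: M = 4.03 → outlier.
25.74: M = 4.08 → outlier.

13.42, 25.67, 25.74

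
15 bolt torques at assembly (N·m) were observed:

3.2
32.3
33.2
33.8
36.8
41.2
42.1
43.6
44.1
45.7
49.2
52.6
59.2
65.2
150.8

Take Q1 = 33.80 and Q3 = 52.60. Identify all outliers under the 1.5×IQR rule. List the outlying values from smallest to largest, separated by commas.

3.2, 150.8

IQR = Q3 − Q1 = 52.60 − 33.80 = 18.80.
Lower fence = Q1 − 1.5·IQR = 33.80 − 28.20 = 5.60.
Upper fence = Q3 + 1.5·IQR = 52.60 + 28.20 = 80.80.
3.2 < 5.60 → outlier.
150.8 > 80.80 → outlier.
All remaining values lie within [5.60, 80.80].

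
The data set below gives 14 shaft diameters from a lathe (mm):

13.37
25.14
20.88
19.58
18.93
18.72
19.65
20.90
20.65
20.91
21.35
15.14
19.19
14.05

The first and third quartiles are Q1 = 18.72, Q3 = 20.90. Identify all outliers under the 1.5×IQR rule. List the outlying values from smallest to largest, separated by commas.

IQR = Q3 − Q1 = 20.90 − 18.72 = 2.18.
Lower fence = Q1 − 1.5·IQR = 18.72 − 3.27 = 15.45.
Upper fence = Q3 + 1.5·IQR = 20.90 + 3.27 = 24.17.
13.37 < 15.45 → outlier.
14.05 < 15.45 → outlier.
15.14 < 15.45 → outlier.
25.14 > 24.17 → outlier.
All remaining values lie within [15.45, 24.17].

13.37, 14.05, 15.14, 25.14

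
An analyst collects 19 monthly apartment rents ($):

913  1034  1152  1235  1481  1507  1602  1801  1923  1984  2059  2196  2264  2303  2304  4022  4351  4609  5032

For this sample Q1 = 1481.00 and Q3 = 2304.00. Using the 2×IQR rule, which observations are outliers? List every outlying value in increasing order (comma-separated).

IQR = Q3 − Q1 = 2304.00 − 1481.00 = 823.00.
Lower fence = Q1 − 2·IQR = 1481.00 − 1646.00 = -165.00.
Upper fence = Q3 + 2·IQR = 2304.00 + 1646.00 = 3950.00.
4022 > 3950.00 → outlier.
4351 > 3950.00 → outlier.
4609 > 3950.00 → outlier.
5032 > 3950.00 → outlier.
All remaining values lie within [-165.00, 3950.00].

4022, 4351, 4609, 5032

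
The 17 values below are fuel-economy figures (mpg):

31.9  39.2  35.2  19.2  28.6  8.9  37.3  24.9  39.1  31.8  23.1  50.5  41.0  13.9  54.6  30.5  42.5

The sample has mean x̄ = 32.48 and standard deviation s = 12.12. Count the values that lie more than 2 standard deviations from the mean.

Cutoffs: x̄ ± 2s = [8.24, 56.72].
Every value lies within the cutoffs.

0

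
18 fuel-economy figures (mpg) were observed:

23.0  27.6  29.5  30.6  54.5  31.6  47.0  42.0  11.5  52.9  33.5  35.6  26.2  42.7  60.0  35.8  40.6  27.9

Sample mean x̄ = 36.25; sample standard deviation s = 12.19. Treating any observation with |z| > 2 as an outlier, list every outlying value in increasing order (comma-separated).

Cutoffs at x̄ ± 2s: 36.25 ± 2·12.19 = [11.87, 60.63].
11.5: z = -2.03, |z| > 2 → outlier.
Every other value lies within [11.87, 60.63].

11.5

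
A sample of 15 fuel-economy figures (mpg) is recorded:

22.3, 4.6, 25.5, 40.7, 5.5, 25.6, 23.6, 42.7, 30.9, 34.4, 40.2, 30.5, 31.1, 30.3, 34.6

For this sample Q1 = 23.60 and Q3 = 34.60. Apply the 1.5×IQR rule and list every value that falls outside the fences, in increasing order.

4.6, 5.5

IQR = Q3 − Q1 = 34.60 − 23.60 = 11.00.
Lower fence = Q1 − 1.5·IQR = 23.60 − 16.50 = 7.10.
Upper fence = Q3 + 1.5·IQR = 34.60 + 16.50 = 51.10.
4.6 < 7.10 → outlier.
5.5 < 7.10 → outlier.
All remaining values lie within [7.10, 51.10].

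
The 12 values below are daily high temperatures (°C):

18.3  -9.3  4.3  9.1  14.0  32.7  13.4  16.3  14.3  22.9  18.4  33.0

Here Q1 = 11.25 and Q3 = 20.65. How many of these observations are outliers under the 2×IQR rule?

IQR = 9.40; fences at 11.25 − 18.80 = -7.55 and 20.65 + 18.80 = 39.45.
Outside the cutoffs: -9.3.

1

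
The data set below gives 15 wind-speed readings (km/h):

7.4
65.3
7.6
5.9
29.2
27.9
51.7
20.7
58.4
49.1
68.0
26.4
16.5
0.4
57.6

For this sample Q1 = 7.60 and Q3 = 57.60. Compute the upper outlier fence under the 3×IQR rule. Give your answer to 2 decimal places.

207.60

IQR = Q3 − Q1 = 57.60 − 7.60 = 50.00.
Lower fence = Q1 − 3·IQR = 7.60 − 150.00 = -142.40.
Upper fence = Q3 + 3·IQR = 57.60 + 150.00 = 207.60.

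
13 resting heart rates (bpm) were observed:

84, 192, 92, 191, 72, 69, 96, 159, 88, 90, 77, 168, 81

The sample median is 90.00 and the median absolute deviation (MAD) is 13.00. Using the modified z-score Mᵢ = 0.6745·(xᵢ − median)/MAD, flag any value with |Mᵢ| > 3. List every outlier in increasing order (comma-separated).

159, 168, 191, 192

|Mᵢ| > 3 ⇔ |xᵢ − 90.00| > 3·13.00/0.6745 = 57.82.
So outliers lie outside [32.18, 147.82].
159: M = 3.58 → outlier.
168: M = 4.05 → outlier.
191: M = 5.24 → outlier.
192: M = 5.29 → outlier.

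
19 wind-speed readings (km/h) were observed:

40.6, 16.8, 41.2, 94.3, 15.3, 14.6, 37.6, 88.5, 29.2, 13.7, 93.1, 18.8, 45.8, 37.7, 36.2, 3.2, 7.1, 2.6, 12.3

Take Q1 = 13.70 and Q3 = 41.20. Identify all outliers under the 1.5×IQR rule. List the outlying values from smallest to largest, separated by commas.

IQR = Q3 − Q1 = 41.20 − 13.70 = 27.50.
Lower fence = Q1 − 1.5·IQR = 13.70 − 41.25 = -27.55.
Upper fence = Q3 + 1.5·IQR = 41.20 + 41.25 = 82.45.
88.5 > 82.45 → outlier.
93.1 > 82.45 → outlier.
94.3 > 82.45 → outlier.
All remaining values lie within [-27.55, 82.45].

88.5, 93.1, 94.3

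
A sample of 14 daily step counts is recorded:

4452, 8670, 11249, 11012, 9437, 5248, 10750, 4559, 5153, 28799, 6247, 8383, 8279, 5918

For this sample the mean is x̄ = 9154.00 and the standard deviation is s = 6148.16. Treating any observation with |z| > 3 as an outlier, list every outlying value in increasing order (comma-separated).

28799

Cutoffs at x̄ ± 3s: 9154.00 ± 3·6148.16 = [-9290.48, 27598.48].
28799: z = 3.20, |z| > 3 → outlier.
Every other value lies within [-9290.48, 27598.48].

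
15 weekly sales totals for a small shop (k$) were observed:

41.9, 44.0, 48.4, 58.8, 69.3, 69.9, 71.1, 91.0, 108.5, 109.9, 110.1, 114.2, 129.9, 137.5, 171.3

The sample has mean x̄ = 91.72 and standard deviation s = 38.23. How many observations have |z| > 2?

1

Cutoffs: x̄ ± 2s = [15.26, 168.18].
Outside the cutoffs: 171.3.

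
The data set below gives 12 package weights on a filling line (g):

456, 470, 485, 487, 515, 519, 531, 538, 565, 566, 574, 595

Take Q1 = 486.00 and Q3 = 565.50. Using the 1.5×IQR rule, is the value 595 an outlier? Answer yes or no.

no

IQR = Q3 − Q1 = 565.50 − 486.00 = 79.50.
Lower fence = Q1 − 1.5·IQR = 486.00 − 119.25 = 366.75.
Upper fence = Q3 + 1.5·IQR = 565.50 + 119.25 = 684.75.
595 lies within [366.75, 684.75].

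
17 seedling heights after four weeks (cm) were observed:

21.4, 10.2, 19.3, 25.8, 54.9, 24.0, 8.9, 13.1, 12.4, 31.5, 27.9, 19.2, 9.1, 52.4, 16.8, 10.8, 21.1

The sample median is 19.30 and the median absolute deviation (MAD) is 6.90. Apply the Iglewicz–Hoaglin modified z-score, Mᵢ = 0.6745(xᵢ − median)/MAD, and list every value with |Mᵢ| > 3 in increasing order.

|Mᵢ| > 3 ⇔ |xᵢ − 19.30| > 3·6.90/0.6745 = 30.69.
So outliers lie outside [-11.39, 49.99].
52.4: M = 3.24 → outlier.
54.9: M = 3.48 → outlier.

52.4, 54.9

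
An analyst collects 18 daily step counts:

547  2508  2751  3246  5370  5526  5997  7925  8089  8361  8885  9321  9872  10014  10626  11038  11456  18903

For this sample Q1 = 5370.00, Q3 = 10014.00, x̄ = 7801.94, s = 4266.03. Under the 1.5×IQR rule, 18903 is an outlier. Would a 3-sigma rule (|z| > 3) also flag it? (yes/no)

no

z = (18903 − 7801.94) / 4266.03 = 2.60.
|z| = 2.60 ≤ 3.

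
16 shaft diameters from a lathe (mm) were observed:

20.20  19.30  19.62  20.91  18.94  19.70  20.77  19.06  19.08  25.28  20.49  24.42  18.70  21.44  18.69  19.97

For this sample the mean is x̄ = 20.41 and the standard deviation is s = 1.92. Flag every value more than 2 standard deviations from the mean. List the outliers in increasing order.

24.42, 25.28

Cutoffs at x̄ ± 2s: 20.41 ± 2·1.92 = [16.57, 24.25].
24.42: z = 2.09, |z| > 2 → outlier.
25.28: z = 2.54, |z| > 2 → outlier.
Every other value lies within [16.57, 24.25].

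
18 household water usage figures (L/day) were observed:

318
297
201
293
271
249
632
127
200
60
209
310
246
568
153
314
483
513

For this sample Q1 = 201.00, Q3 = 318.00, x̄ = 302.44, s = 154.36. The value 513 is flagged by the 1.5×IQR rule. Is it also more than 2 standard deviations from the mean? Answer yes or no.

z = (513 − 302.44) / 154.36 = 1.36.
|z| = 1.36 ≤ 2.

no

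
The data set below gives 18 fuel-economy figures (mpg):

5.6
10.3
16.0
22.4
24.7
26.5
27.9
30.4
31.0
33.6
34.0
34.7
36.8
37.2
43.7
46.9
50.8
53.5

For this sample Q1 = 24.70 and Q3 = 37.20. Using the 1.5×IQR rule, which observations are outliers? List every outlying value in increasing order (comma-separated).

5.6

IQR = Q3 − Q1 = 37.20 − 24.70 = 12.50.
Lower fence = Q1 − 1.5·IQR = 24.70 − 18.75 = 5.95.
Upper fence = Q3 + 1.5·IQR = 37.20 + 18.75 = 55.95.
5.6 < 5.95 → outlier.
All remaining values lie within [5.95, 55.95].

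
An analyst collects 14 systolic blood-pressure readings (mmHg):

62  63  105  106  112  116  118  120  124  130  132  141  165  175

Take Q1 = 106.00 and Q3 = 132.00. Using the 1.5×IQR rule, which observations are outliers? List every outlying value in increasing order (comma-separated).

IQR = Q3 − Q1 = 132.00 − 106.00 = 26.00.
Lower fence = Q1 − 1.5·IQR = 106.00 − 39.00 = 67.00.
Upper fence = Q3 + 1.5·IQR = 132.00 + 39.00 = 171.00.
62 < 67.00 → outlier.
63 < 67.00 → outlier.
175 > 171.00 → outlier.
All remaining values lie within [67.00, 171.00].

62, 63, 175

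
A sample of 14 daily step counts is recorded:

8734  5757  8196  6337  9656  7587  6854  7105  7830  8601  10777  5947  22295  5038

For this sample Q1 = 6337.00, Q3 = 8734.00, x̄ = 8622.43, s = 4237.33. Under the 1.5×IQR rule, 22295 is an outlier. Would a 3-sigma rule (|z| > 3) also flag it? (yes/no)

yes

z = (22295 − 8622.43) / 4237.33 = 3.23.
|z| = 3.23 > 3.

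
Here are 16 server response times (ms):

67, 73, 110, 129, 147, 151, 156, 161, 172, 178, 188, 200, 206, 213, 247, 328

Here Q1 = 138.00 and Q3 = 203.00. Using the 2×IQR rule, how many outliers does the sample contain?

IQR = 65.00; fences at 138.00 − 130.00 = 8.00 and 203.00 + 130.00 = 333.00.
Every value lies within the cutoffs.

0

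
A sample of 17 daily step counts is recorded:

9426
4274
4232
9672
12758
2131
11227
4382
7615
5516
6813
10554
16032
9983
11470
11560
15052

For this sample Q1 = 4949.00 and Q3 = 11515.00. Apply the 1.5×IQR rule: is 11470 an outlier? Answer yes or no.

IQR = Q3 − Q1 = 11515.00 − 4949.00 = 6566.00.
Lower fence = Q1 − 1.5·IQR = 4949.00 − 9849.00 = -4900.00.
Upper fence = Q3 + 1.5·IQR = 11515.00 + 9849.00 = 21364.00.
11470 lies within [-4900.00, 21364.00].

no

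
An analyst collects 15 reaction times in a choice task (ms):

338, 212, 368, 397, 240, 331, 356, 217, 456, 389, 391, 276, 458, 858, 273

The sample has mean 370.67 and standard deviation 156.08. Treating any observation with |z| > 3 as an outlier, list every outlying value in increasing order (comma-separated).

Cutoffs at x̄ ± 3s: 370.67 ± 3·156.08 = [-97.57, 838.91].
858: z = 3.12, |z| > 3 → outlier.
Every other value lies within [-97.57, 838.91].

858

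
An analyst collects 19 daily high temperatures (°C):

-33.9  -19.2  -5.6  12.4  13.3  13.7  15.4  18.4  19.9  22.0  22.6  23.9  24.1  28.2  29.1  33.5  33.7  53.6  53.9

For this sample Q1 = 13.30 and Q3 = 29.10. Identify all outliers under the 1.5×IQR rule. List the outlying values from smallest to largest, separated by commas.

IQR = Q3 − Q1 = 29.10 − 13.30 = 15.80.
Lower fence = Q1 − 1.5·IQR = 13.30 − 23.70 = -10.40.
Upper fence = Q3 + 1.5·IQR = 29.10 + 23.70 = 52.80.
-33.9 < -10.40 → outlier.
-19.2 < -10.40 → outlier.
53.6 > 52.80 → outlier.
53.9 > 52.80 → outlier.
All remaining values lie within [-10.40, 52.80].

-33.9, -19.2, 53.6, 53.9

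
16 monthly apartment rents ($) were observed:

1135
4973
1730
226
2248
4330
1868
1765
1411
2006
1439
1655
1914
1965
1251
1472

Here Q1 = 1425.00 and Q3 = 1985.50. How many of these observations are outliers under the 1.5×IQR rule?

IQR = 560.50; fences at 1425.00 − 840.75 = 584.25 and 1985.50 + 840.75 = 2826.25.
Outside the cutoffs: 226, 4330, 4973.

3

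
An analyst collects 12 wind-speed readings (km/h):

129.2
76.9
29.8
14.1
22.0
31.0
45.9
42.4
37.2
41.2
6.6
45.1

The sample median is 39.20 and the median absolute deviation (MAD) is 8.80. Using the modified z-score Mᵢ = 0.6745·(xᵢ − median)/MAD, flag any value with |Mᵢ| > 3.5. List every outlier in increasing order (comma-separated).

129.2

|Mᵢ| > 3.5 ⇔ |xᵢ − 39.20| > 3.5·8.80/0.6745 = 45.66.
So outliers lie outside [-6.46, 84.86].
129.2: M = 6.90 → outlier.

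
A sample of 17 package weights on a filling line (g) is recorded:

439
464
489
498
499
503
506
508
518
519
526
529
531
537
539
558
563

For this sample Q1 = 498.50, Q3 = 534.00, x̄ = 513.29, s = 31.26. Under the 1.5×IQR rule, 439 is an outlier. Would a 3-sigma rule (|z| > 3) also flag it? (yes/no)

z = (439 − 513.29) / 31.26 = -2.38.
|z| = 2.38 ≤ 3.

no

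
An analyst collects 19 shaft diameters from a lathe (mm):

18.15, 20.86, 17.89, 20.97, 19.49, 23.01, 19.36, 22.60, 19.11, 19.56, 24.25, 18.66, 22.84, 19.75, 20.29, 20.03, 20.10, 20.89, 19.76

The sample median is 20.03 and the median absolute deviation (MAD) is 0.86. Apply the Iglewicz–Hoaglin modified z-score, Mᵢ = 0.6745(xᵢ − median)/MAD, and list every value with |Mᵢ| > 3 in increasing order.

24.25

|Mᵢ| > 3 ⇔ |xᵢ − 20.03| > 3·0.86/0.6745 = 3.83.
So outliers lie outside [16.20, 23.86].
24.25: M = 3.31 → outlier.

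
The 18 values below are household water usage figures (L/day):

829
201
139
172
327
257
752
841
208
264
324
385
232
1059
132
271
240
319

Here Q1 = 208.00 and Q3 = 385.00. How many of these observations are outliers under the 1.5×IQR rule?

IQR = 177.00; fences at 208.00 − 265.50 = -57.50 and 385.00 + 265.50 = 650.50.
Outside the cutoffs: 752, 829, 841, 1059.

4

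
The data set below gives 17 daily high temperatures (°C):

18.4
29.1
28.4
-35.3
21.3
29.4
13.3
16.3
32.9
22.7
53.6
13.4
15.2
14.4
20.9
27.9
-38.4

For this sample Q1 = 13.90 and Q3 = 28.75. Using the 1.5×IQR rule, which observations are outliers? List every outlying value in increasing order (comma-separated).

IQR = Q3 − Q1 = 28.75 − 13.90 = 14.85.
Lower fence = Q1 − 1.5·IQR = 13.90 − 22.275 = -8.375.
Upper fence = Q3 + 1.5·IQR = 28.75 + 22.275 = 51.025.
-38.4 < -8.375 → outlier.
-35.3 < -8.375 → outlier.
53.6 > 51.025 → outlier.
All remaining values lie within [-8.375, 51.025].

-38.4, -35.3, 53.6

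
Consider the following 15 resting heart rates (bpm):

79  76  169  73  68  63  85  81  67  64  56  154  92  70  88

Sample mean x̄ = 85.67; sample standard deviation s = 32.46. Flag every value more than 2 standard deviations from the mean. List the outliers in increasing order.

154, 169

Cutoffs at x̄ ± 2s: 85.67 ± 2·32.46 = [20.75, 150.59].
154: z = 2.11, |z| > 2 → outlier.
169: z = 2.57, |z| > 2 → outlier.
Every other value lies within [20.75, 150.59].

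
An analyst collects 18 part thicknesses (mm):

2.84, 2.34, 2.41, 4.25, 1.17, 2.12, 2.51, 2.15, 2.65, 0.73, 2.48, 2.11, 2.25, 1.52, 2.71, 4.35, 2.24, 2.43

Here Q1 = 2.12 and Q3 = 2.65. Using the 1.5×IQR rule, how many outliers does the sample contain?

IQR = 0.53; fences at 2.12 − 0.795 = 1.325 and 2.65 + 0.795 = 3.445.
Outside the cutoffs: 0.73, 1.17, 4.25, 4.35.

4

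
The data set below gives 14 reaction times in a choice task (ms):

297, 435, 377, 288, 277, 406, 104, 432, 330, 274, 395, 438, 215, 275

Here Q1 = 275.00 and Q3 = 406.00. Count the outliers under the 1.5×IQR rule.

0

IQR = 131.00; fences at 275.00 − 196.50 = 78.50 and 406.00 + 196.50 = 602.50.
Every value lies within the cutoffs.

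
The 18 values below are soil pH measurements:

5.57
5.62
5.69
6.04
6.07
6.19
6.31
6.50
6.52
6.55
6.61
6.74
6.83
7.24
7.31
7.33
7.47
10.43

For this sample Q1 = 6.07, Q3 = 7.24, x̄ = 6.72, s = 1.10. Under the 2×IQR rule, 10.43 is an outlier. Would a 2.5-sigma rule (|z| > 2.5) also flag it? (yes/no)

yes

z = (10.43 − 6.72) / 1.10 = 3.37.
|z| = 3.37 > 2.5.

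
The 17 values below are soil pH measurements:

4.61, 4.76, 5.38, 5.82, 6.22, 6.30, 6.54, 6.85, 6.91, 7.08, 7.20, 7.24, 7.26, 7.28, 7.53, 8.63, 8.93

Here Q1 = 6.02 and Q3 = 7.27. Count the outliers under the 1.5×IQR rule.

0

IQR = 1.25; fences at 6.02 − 1.875 = 4.145 and 7.27 + 1.875 = 9.145.
Every value lies within the cutoffs.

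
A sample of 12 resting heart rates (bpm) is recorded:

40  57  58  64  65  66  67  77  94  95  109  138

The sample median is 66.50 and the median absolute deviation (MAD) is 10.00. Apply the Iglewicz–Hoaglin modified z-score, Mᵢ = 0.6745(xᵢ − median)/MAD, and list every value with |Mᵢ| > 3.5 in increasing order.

|Mᵢ| > 3.5 ⇔ |xᵢ − 66.50| > 3.5·10.00/0.6745 = 51.89.
So outliers lie outside [14.61, 118.39].
138: M = 4.82 → outlier.

138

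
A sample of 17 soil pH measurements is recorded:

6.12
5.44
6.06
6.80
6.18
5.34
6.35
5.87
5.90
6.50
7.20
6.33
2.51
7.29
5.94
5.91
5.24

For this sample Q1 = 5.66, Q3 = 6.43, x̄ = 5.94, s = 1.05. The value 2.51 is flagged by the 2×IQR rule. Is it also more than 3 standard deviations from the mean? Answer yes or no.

yes

z = (2.51 − 5.94) / 1.05 = -3.27.
|z| = 3.27 > 3.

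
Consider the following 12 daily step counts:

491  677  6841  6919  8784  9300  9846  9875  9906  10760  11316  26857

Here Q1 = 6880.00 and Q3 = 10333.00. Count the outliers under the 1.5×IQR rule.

IQR = 3453.00; fences at 6880.00 − 5179.50 = 1700.50 and 10333.00 + 5179.50 = 15512.50.
Outside the cutoffs: 491, 677, 26857.

3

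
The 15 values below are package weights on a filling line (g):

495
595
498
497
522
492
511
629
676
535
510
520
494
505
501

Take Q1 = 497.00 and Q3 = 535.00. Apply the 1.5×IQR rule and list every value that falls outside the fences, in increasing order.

IQR = Q3 − Q1 = 535.00 − 497.00 = 38.00.
Lower fence = Q1 − 1.5·IQR = 497.00 − 57.00 = 440.00.
Upper fence = Q3 + 1.5·IQR = 535.00 + 57.00 = 592.00.
595 > 592.00 → outlier.
629 > 592.00 → outlier.
676 > 592.00 → outlier.
All remaining values lie within [440.00, 592.00].

595, 629, 676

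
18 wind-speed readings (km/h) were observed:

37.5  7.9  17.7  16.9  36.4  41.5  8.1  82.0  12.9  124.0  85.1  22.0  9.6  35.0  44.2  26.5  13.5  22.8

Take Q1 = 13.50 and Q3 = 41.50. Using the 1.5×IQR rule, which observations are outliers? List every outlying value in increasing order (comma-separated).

85.1, 124.0

IQR = Q3 − Q1 = 41.50 − 13.50 = 28.00.
Lower fence = Q1 − 1.5·IQR = 13.50 − 42.00 = -28.50.
Upper fence = Q3 + 1.5·IQR = 41.50 + 42.00 = 83.50.
85.1 > 83.50 → outlier.
124.0 > 83.50 → outlier.
All remaining values lie within [-28.50, 83.50].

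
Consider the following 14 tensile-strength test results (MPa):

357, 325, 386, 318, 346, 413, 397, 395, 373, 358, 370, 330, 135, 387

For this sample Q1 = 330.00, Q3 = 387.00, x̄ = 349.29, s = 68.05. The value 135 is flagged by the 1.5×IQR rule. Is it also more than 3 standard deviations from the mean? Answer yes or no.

z = (135 − 349.29) / 68.05 = -3.15.
|z| = 3.15 > 3.

yes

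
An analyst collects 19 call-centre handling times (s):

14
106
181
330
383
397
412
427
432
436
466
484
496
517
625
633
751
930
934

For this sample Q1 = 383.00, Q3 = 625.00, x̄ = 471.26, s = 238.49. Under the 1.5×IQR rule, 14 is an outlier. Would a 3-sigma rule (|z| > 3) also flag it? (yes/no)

no

z = (14 − 471.26) / 238.49 = -1.92.
|z| = 1.92 ≤ 3.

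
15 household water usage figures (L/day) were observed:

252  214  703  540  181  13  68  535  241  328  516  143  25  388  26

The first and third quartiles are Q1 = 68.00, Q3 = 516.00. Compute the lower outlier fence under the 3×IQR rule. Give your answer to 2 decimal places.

-1276.00

IQR = Q3 − Q1 = 516.00 − 68.00 = 448.00.
Lower fence = Q1 − 3·IQR = 68.00 − 1344.00 = -1276.00.
Upper fence = Q3 + 3·IQR = 516.00 + 1344.00 = 1860.00.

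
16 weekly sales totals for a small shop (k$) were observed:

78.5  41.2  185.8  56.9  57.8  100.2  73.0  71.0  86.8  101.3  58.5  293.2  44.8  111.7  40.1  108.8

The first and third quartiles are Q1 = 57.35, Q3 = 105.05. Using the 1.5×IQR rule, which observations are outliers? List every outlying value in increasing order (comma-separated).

185.8, 293.2

IQR = Q3 − Q1 = 105.05 − 57.35 = 47.70.
Lower fence = Q1 − 1.5·IQR = 57.35 − 71.55 = -14.20.
Upper fence = Q3 + 1.5·IQR = 105.05 + 71.55 = 176.60.
185.8 > 176.60 → outlier.
293.2 > 176.60 → outlier.
All remaining values lie within [-14.20, 176.60].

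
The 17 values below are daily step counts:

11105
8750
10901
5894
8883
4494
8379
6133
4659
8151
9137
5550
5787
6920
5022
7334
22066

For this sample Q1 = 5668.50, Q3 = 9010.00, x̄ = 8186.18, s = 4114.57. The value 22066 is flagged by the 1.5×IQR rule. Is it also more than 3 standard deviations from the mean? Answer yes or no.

z = (22066 − 8186.18) / 4114.57 = 3.37.
|z| = 3.37 > 3.

yes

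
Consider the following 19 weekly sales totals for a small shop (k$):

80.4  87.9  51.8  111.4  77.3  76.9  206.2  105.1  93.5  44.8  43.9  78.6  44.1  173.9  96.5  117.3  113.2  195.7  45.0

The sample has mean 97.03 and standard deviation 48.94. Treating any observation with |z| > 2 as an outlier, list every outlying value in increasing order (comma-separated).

195.7, 206.2

Cutoffs at x̄ ± 2s: 97.03 ± 2·48.94 = [-0.85, 194.91].
195.7: z = 2.02, |z| > 2 → outlier.
206.2: z = 2.23, |z| > 2 → outlier.
Every other value lies within [-0.85, 194.91].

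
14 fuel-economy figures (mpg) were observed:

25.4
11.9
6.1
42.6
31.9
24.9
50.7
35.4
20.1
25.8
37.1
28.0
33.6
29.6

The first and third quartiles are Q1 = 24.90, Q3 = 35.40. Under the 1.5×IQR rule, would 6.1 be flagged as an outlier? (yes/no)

IQR = Q3 − Q1 = 35.40 − 24.90 = 10.50.
Lower fence = Q1 − 1.5·IQR = 24.90 − 15.75 = 9.15.
Upper fence = Q3 + 1.5·IQR = 35.40 + 15.75 = 51.15.
6.1 lies below the lower fence.

yes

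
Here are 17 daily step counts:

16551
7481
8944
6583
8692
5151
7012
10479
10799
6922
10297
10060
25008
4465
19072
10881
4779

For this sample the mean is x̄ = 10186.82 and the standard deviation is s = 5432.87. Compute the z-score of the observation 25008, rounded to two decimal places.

2.73

z = (25008 − 10186.82) / 5432.87 = 2.73.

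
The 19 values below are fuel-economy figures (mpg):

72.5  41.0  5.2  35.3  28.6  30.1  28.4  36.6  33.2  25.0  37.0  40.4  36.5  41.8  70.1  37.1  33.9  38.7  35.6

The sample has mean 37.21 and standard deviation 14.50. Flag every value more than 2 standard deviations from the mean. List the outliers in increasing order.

5.2, 70.1, 72.5

Cutoffs at x̄ ± 2s: 37.21 ± 2·14.50 = [8.21, 66.21].
5.2: z = -2.21, |z| > 2 → outlier.
70.1: z = 2.27, |z| > 2 → outlier.
72.5: z = 2.43, |z| > 2 → outlier.
Every other value lies within [8.21, 66.21].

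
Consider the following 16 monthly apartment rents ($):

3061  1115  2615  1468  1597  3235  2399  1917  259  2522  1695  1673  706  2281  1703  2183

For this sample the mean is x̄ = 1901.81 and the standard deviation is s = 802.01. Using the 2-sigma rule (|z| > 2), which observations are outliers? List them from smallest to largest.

Cutoffs at x̄ ± 2s: 1901.81 ± 2·802.01 = [297.79, 3505.83].
259: z = -2.05, |z| > 2 → outlier.
Every other value lies within [297.79, 3505.83].

259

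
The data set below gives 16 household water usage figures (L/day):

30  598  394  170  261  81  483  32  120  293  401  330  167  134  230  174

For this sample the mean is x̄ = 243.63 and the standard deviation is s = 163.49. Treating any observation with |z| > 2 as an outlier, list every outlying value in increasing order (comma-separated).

Cutoffs at x̄ ± 2s: 243.63 ± 2·163.49 = [-83.35, 570.61].
598: z = 2.17, |z| > 2 → outlier.
Every other value lies within [-83.35, 570.61].

598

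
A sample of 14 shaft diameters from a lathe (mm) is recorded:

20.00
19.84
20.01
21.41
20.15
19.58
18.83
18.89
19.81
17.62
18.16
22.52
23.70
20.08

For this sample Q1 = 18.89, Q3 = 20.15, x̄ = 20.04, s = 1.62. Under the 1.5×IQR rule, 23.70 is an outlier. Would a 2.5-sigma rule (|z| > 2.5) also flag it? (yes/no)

z = (23.70 − 20.04) / 1.62 = 2.26.
|z| = 2.26 ≤ 2.5.

no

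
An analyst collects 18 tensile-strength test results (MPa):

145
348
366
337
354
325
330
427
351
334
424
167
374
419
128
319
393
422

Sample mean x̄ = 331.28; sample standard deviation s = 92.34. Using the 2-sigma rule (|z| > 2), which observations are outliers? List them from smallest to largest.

128, 145

Cutoffs at x̄ ± 2s: 331.28 ± 2·92.34 = [146.60, 515.96].
128: z = -2.20, |z| > 2 → outlier.
145: z = -2.02, |z| > 2 → outlier.
Every other value lies within [146.60, 515.96].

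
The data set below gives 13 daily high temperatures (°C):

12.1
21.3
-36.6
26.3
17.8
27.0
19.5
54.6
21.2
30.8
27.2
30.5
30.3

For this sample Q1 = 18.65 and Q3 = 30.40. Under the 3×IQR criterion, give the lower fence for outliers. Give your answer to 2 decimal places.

IQR = Q3 − Q1 = 30.40 − 18.65 = 11.75.
Lower fence = Q1 − 3·IQR = 18.65 − 35.25 = -16.60.
Upper fence = Q3 + 3·IQR = 30.40 + 35.25 = 65.65.

-16.60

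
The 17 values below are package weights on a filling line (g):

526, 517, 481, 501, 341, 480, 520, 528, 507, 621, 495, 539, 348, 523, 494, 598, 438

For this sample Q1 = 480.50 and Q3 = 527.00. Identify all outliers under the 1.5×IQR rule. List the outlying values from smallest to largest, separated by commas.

IQR = Q3 − Q1 = 527.00 − 480.50 = 46.50.
Lower fence = Q1 − 1.5·IQR = 480.50 − 69.75 = 410.75.
Upper fence = Q3 + 1.5·IQR = 527.00 + 69.75 = 596.75.
341 < 410.75 → outlier.
348 < 410.75 → outlier.
598 > 596.75 → outlier.
621 > 596.75 → outlier.
All remaining values lie within [410.75, 596.75].

341, 348, 598, 621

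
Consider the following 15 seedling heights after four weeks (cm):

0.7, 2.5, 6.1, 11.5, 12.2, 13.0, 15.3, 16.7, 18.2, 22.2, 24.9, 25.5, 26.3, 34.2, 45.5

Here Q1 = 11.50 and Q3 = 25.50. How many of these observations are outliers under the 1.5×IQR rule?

0

IQR = 14.00; fences at 11.50 − 21.00 = -9.50 and 25.50 + 21.00 = 46.50.
Every value lies within the cutoffs.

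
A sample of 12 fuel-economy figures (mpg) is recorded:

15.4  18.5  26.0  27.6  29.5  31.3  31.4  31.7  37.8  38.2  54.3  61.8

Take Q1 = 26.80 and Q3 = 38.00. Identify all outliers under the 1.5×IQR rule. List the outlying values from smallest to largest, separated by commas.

61.8

IQR = Q3 − Q1 = 38.00 − 26.80 = 11.20.
Lower fence = Q1 − 1.5·IQR = 26.80 − 16.80 = 10.00.
Upper fence = Q3 + 1.5·IQR = 38.00 + 16.80 = 54.80.
61.8 > 54.80 → outlier.
All remaining values lie within [10.00, 54.80].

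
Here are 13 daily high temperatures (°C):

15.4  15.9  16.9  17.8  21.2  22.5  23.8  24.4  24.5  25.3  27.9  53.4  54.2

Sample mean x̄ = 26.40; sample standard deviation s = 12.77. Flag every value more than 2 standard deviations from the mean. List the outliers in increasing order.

Cutoffs at x̄ ± 2s: 26.40 ± 2·12.77 = [0.86, 51.94].
53.4: z = 2.11, |z| > 2 → outlier.
54.2: z = 2.18, |z| > 2 → outlier.
Every other value lies within [0.86, 51.94].

53.4, 54.2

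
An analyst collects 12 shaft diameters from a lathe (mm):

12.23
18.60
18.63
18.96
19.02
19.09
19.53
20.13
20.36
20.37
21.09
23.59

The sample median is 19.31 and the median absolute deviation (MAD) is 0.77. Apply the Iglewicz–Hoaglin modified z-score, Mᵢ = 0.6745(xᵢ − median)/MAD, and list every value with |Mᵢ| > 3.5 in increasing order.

12.23, 23.59

|Mᵢ| > 3.5 ⇔ |xᵢ − 19.31| > 3.5·0.77/0.6745 = 4.00.
So outliers lie outside [15.31, 23.31].
12.23: M = -6.20 → outlier.
23.59: M = 3.75 → outlier.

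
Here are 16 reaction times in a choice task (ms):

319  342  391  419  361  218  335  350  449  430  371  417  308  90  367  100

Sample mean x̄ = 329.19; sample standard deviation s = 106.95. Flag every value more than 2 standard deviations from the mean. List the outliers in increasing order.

Cutoffs at x̄ ± 2s: 329.19 ± 2·106.95 = [115.29, 543.09].
90: z = -2.24, |z| > 2 → outlier.
100: z = -2.14, |z| > 2 → outlier.
Every other value lies within [115.29, 543.09].

90, 100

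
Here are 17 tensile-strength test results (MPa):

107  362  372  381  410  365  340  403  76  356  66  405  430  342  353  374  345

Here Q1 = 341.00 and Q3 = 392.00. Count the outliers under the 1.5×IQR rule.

3

IQR = 51.00; fences at 341.00 − 76.50 = 264.50 and 392.00 + 76.50 = 468.50.
Outside the cutoffs: 66, 76, 107.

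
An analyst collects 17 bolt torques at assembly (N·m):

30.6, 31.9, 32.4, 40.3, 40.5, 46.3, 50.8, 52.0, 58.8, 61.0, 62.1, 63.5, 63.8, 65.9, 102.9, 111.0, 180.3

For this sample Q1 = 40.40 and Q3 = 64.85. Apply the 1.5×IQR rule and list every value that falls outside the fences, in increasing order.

IQR = Q3 − Q1 = 64.85 − 40.40 = 24.45.
Lower fence = Q1 − 1.5·IQR = 40.40 − 36.675 = 3.725.
Upper fence = Q3 + 1.5·IQR = 64.85 + 36.675 = 101.525.
102.9 > 101.525 → outlier.
111.0 > 101.525 → outlier.
180.3 > 101.525 → outlier.
All remaining values lie within [3.725, 101.525].

102.9, 111.0, 180.3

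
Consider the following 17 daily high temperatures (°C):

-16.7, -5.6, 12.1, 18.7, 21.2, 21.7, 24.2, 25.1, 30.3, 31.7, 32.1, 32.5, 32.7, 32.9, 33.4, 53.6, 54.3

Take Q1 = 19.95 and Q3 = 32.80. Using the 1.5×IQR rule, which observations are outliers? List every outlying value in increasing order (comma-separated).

-16.7, -5.6, 53.6, 54.3

IQR = Q3 − Q1 = 32.80 − 19.95 = 12.85.
Lower fence = Q1 − 1.5·IQR = 19.95 − 19.275 = 0.675.
Upper fence = Q3 + 1.5·IQR = 32.80 + 19.275 = 52.075.
-16.7 < 0.675 → outlier.
-5.6 < 0.675 → outlier.
53.6 > 52.075 → outlier.
54.3 > 52.075 → outlier.
All remaining values lie within [0.675, 52.075].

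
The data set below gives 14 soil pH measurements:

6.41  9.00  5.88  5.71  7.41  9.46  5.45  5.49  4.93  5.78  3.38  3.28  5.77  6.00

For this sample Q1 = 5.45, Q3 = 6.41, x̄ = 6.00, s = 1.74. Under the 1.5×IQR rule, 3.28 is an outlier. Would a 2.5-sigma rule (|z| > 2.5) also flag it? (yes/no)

no

z = (3.28 − 6.00) / 1.74 = -1.56.
|z| = 1.56 ≤ 2.5.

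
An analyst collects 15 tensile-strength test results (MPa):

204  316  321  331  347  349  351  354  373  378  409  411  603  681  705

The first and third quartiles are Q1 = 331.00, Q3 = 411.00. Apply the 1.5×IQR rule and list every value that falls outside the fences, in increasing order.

IQR = Q3 − Q1 = 411.00 − 331.00 = 80.00.
Lower fence = Q1 − 1.5·IQR = 331.00 − 120.00 = 211.00.
Upper fence = Q3 + 1.5·IQR = 411.00 + 120.00 = 531.00.
204 < 211.00 → outlier.
603 > 531.00 → outlier.
681 > 531.00 → outlier.
705 > 531.00 → outlier.
All remaining values lie within [211.00, 531.00].

204, 603, 681, 705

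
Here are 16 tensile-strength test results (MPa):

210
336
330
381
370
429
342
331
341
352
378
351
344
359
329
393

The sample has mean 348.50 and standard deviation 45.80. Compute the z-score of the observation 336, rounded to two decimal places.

z = (336 − 348.50) / 45.80 = -0.27.

-0.27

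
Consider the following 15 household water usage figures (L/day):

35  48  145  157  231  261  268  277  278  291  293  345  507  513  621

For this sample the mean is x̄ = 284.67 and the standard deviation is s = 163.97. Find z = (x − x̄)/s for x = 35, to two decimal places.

-1.52

z = (35 − 284.67) / 163.97 = -1.52.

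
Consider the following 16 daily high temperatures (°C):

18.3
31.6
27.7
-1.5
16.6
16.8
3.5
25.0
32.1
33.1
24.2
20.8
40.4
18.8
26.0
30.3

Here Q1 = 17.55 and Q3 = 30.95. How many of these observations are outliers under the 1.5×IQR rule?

IQR = 13.40; fences at 17.55 − 20.10 = -2.55 and 30.95 + 20.10 = 51.05.
Every value lies within the cutoffs.

0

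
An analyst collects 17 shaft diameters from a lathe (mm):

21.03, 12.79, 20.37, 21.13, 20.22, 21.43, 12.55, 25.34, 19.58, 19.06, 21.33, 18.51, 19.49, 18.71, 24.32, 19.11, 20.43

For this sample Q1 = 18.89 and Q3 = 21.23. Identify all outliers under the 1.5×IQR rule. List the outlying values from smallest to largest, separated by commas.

IQR = Q3 − Q1 = 21.23 − 18.89 = 2.34.
Lower fence = Q1 − 1.5·IQR = 18.89 − 3.51 = 15.38.
Upper fence = Q3 + 1.5·IQR = 21.23 + 3.51 = 24.74.
12.55 < 15.38 → outlier.
12.79 < 15.38 → outlier.
25.34 > 24.74 → outlier.
All remaining values lie within [15.38, 24.74].

12.55, 12.79, 25.34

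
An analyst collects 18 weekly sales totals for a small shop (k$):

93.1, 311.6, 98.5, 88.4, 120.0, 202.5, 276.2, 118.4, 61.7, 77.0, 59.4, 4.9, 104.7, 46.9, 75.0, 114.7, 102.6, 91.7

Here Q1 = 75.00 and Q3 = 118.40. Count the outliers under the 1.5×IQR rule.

4

IQR = 43.40; fences at 75.00 − 65.10 = 9.90 and 118.40 + 65.10 = 183.50.
Outside the cutoffs: 4.9, 202.5, 276.2, 311.6.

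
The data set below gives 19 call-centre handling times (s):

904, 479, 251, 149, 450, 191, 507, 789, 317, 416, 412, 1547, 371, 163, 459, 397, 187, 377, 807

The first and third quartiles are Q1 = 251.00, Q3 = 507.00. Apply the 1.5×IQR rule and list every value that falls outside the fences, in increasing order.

IQR = Q3 − Q1 = 507.00 − 251.00 = 256.00.
Lower fence = Q1 − 1.5·IQR = 251.00 − 384.00 = -133.00.
Upper fence = Q3 + 1.5·IQR = 507.00 + 384.00 = 891.00.
904 > 891.00 → outlier.
1547 > 891.00 → outlier.
All remaining values lie within [-133.00, 891.00].

904, 1547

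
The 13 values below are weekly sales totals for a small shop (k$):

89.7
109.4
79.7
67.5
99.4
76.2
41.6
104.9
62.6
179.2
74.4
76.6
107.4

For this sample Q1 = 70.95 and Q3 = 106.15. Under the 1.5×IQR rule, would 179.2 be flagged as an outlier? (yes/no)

yes

IQR = Q3 − Q1 = 106.15 − 70.95 = 35.20.
Lower fence = Q1 − 1.5·IQR = 70.95 − 52.80 = 18.15.
Upper fence = Q3 + 1.5·IQR = 106.15 + 52.80 = 158.95.
179.2 lies above the upper fence.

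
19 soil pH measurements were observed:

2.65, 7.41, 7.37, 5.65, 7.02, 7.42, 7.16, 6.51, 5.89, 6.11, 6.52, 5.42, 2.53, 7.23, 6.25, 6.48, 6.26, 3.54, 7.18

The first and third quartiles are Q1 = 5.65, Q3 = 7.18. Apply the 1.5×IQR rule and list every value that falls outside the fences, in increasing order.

2.53, 2.65

IQR = Q3 − Q1 = 7.18 − 5.65 = 1.53.
Lower fence = Q1 − 1.5·IQR = 5.65 − 2.295 = 3.355.
Upper fence = Q3 + 1.5·IQR = 7.18 + 2.295 = 9.475.
2.53 < 3.355 → outlier.
2.65 < 3.355 → outlier.
All remaining values lie within [3.355, 9.475].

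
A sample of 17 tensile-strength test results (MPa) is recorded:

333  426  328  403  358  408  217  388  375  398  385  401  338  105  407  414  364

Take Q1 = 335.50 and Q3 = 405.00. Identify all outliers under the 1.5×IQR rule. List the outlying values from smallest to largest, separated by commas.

IQR = Q3 − Q1 = 405.00 − 335.50 = 69.50.
Lower fence = Q1 − 1.5·IQR = 335.50 − 104.25 = 231.25.
Upper fence = Q3 + 1.5·IQR = 405.00 + 104.25 = 509.25.
105 < 231.25 → outlier.
217 < 231.25 → outlier.
All remaining values lie within [231.25, 509.25].

105, 217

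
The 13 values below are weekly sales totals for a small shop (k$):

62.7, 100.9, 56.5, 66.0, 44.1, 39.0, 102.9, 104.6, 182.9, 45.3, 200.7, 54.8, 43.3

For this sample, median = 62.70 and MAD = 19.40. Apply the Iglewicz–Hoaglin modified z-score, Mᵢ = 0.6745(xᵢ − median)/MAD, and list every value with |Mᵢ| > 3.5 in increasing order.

182.9, 200.7

|Mᵢ| > 3.5 ⇔ |xᵢ − 62.70| > 3.5·19.40/0.6745 = 100.67.
So outliers lie outside [-37.97, 163.37].
182.9: M = 4.18 → outlier.
200.7: M = 4.80 → outlier.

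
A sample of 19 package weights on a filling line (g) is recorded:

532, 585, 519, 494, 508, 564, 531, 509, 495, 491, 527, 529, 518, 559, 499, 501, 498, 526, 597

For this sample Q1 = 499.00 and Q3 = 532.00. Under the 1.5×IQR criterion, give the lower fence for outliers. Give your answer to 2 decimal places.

449.50

IQR = Q3 − Q1 = 532.00 − 499.00 = 33.00.
Lower fence = Q1 − 1.5·IQR = 499.00 − 49.50 = 449.50.
Upper fence = Q3 + 1.5·IQR = 532.00 + 49.50 = 581.50.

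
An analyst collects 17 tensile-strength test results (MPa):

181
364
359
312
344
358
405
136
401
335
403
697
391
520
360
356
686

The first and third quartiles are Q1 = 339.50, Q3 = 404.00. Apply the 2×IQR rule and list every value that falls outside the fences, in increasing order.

IQR = Q3 − Q1 = 404.00 − 339.50 = 64.50.
Lower fence = Q1 − 2·IQR = 339.50 − 129.00 = 210.50.
Upper fence = Q3 + 2·IQR = 404.00 + 129.00 = 533.00.
136 < 210.50 → outlier.
181 < 210.50 → outlier.
686 > 533.00 → outlier.
697 > 533.00 → outlier.
All remaining values lie within [210.50, 533.00].

136, 181, 686, 697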